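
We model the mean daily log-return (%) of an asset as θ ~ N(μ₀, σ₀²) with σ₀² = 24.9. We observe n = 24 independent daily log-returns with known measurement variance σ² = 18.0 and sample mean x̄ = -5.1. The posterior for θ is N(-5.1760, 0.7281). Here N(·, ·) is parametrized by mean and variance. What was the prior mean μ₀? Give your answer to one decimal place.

μ₀ = -7.7

The posterior mean is a precision-weighted average: μ_n = (τ₀μ₀ + τ_data·x̄)/(τ₀+τ_data), with τ₀=1/σ₀² and τ_data=n/σ².
Here τ₀ = 1/24.9 = 0.040161 and τ_data = 24/18.0 = 1.333333, so τ_n = 1.373494.
Rearranging for μ₀: μ₀ = (μ_n·τ_n − τ_data·x̄)/τ₀ = (-5.1760·1.373494 − 1.333333·-5.1) / 0.040161 = -0.309207/0.040161 ≈ -7.7.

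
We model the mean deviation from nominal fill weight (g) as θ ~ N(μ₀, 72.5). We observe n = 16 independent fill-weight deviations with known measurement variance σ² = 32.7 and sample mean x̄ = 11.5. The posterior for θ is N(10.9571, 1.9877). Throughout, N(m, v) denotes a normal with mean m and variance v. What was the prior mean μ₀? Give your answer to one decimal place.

μ₀ = -8.3

The posterior mean is a precision-weighted average: μ_n = (τ₀μ₀ + τ_data·x̄)/(τ₀+τ_data), with τ₀=1/σ₀² and τ_data=n/σ².
Here τ₀ = 1/72.5 = 0.013793 and τ_data = 16/32.7 = 0.489297, so τ_n = 0.503090.
Rearranging for μ₀: μ₀ = (μ_n·τ_n − τ_data·x̄)/τ₀ = (10.9571·0.503090 − 0.489297·11.5) / 0.013793 = -0.114508/0.013793 ≈ -8.3.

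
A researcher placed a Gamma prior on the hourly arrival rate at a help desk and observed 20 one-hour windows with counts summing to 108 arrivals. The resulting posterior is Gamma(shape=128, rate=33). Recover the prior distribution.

A Gamma(α, β) prior (rate parametrization) on a Poisson rate with n observations summing to S gives posterior Gamma(α+S, β+n).
So α = 128 − 108 = 20 and β = 33 − 20 = 13.

Gamma(shape=20, rate=13)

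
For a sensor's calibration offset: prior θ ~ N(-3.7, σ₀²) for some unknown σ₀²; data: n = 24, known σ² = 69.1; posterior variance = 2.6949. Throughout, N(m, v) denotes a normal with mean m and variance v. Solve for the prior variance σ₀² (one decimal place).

σ₀² = 42.1

For the Normal–Normal model with known σ², precisions add: τ_n = τ₀ + n/σ².
So 1/σ₀² = 1/2.6949 − 24/69.1 = 0.371071 − 0.347323 = 0.023748.
Hence σ₀² = 1/0.023748 ≈ 42.1.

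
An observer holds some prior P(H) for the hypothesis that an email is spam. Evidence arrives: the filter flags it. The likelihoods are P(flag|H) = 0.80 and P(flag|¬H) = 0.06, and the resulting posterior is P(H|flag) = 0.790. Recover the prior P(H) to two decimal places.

Bayes' rule in odds form gives O(H|E) = O(H)·[P(E|H)/P(E|¬H)], hence O(H) = O(H|E)/LR.
Posterior odds = 0.790/(1−0.790) = 3.7619. LR = 0.80/0.06 = 13.3333.
Prior odds = 3.7619/13.3333 = 0.2821, so P(H) = 0.2821/(1+0.2821) ≈ 0.22.

P(H) = 0.22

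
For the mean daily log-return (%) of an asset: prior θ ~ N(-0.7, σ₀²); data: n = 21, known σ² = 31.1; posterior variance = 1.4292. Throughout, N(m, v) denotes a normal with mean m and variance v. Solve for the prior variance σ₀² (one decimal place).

σ₀² = 40.9

Posterior precision equals prior precision plus data precision: 1/σ_n² = 1/σ₀² + n/σ².
So 1/σ₀² = 1/1.4292 − 21/31.1 = 0.699692 − 0.675241 = 0.024451.
Hence σ₀² = 1/0.024451 ≈ 40.9.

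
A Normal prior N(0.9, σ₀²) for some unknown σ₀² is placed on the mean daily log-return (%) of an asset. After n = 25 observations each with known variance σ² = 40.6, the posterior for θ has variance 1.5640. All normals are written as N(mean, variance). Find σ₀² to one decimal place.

For the Normal–Normal model with known σ², precisions add: τ_n = τ₀ + n/σ².
So 1/σ₀² = 1/1.5640 − 25/40.6 = 0.639386 − 0.615764 = 0.023622.
Hence σ₀² = 1/0.023622 ≈ 42.3.

σ₀² = 42.3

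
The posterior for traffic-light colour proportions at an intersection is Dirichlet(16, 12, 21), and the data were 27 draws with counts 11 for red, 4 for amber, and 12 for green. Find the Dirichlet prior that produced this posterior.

For a Dirichlet(α) prior with multinomial counts c, the posterior is Dirichlet(α + c) componentwise.
Subtract each count from the matching posterior parameter: 16−11=5, 12−4=8, 21−12=9.

Dirichlet(5, 8, 9)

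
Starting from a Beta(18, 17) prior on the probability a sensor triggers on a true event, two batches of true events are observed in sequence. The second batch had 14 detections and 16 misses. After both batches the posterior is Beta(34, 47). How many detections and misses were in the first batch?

Sequential conjugate updates are equivalent to a single update on the pooled data, so total successes = posterior α − prior α and total failures = posterior β − prior β.
Total across both batches: 34−18=16 detections, 47−17=30 misses.
Subtract the second batch: 16−14=2 detections and 30−16=14 misses.

2 detections and 14 misses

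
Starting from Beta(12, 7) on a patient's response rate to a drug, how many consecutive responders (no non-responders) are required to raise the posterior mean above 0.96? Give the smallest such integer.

k = 157

After k responders and 0 non-responders the posterior is Beta(12+k, 7), with mean (12+k)/(12+7+k).
Set (12+k)/(19+k) > 0.96 and solve: k > (0.96·19 − 12)/(1 − 0.96) = 156.000.
The smallest integer exceeding 156.000 is 157.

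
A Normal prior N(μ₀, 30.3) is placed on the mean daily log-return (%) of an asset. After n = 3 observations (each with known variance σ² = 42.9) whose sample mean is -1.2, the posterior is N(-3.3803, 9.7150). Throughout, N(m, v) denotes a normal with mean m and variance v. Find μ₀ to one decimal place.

μ₀ = -8.0

The posterior mean is a precision-weighted average: μ_n = (τ₀μ₀ + τ_data·x̄)/(τ₀+τ_data), with τ₀=1/σ₀² and τ_data=n/σ².
Here τ₀ = 1/30.3 = 0.033003 and τ_data = 3/42.9 = 0.069930, so τ_n = 0.102933.
Rearranging for μ₀: μ₀ = (μ_n·τ_n − τ_data·x̄)/τ₀ = (-3.3803·0.102933 − 0.069930·-1.2) / 0.033003 = -0.264028/0.033003 ≈ -8.0.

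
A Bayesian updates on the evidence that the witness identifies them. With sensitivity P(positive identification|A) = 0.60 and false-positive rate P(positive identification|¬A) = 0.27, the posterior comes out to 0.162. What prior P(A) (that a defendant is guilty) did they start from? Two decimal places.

In odds form, posterior odds = prior odds × likelihood ratio, so prior odds = posterior odds ÷ LR.
Posterior odds = 0.162/(1−0.162) = 0.1933. LR = 0.60/0.27 = 2.2222.
Prior odds = 0.1933/2.2222 = 0.0870, so P(A) = 0.0870/(1+0.0870) ≈ 0.08.

P(A) = 0.08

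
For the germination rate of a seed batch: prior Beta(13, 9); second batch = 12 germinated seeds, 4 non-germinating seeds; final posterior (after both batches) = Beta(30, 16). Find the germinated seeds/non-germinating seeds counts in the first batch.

Because Beta–binomial updating is additive in the counts, the combined data contributed (α_post−α_prior, β_post−β_prior) successes and failures.
Total across both batches: 30−13=17 germinated seeds, 16−9=7 non-germinating seeds.
Subtract the second batch: 17−12=5 germinated seeds and 7−4=3 non-germinating seeds.

5 germinated seeds and 3 non-germinating seeds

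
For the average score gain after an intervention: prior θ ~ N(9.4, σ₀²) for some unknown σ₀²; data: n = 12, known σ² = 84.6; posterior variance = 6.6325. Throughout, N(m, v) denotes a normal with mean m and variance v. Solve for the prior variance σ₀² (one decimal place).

σ₀² = 112.0

Posterior precision equals prior precision plus data precision: 1/σ_n² = 1/σ₀² + n/σ².
So 1/σ₀² = 1/6.6325 − 12/84.6 = 0.150773 − 0.141844 = 0.008929.
Hence σ₀² = 1/0.008929 ≈ 112.0.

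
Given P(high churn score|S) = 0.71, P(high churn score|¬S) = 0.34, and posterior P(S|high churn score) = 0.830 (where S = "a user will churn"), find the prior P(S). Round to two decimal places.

Bayes' rule in odds form gives O(S|E) = O(S)·[P(E|S)/P(E|¬S)], hence O(S) = O(S|E)/LR.
Posterior odds = 0.830/(1−0.830) = 4.8824. LR = 0.71/0.34 = 2.0882.
Prior odds = 4.8824/2.0882 = 2.3381, so P(S) = 2.3381/(1+2.3381) ≈ 0.70.

P(S) = 0.70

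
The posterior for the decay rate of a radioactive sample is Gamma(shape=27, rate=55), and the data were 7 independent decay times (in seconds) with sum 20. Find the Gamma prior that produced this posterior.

For an exponential likelihood with a Gamma(α, β) prior on the rate, n observations with total T give posterior Gamma(α+n, β+T).
So α = 27 − 7 = 20 and β = 55 − 20 = 35.

Gamma(shape=20, rate=35)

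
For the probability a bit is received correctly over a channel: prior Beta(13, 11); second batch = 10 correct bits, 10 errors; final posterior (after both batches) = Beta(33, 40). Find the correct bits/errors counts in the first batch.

10 correct bits and 19 errors

Because Beta–binomial updating is additive in the counts, the combined data contributed (α_post−α_prior, β_post−β_prior) successes and failures.
Total across both batches: 33−13=20 correct bits, 40−11=29 errors.
Subtract the second batch: 20−10=10 correct bits and 29−10=19 errors.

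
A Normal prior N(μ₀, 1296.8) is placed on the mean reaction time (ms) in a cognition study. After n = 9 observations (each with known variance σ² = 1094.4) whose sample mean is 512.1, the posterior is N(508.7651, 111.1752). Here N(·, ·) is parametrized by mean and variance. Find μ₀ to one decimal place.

μ₀ = 473.2

The posterior mean is a precision-weighted average: μ_n = (τ₀μ₀ + τ_data·x̄)/(τ₀+τ_data), with τ₀=1/σ₀² and τ_data=n/σ².
Here τ₀ = 1/1296.8 = 0.000771 and τ_data = 9/1094.4 = 0.008224, so τ_n = 0.008995.
Rearranging for μ₀: μ₀ = (μ_n·τ_n − τ_data·x̄)/τ₀ = (508.7651·0.008995 − 0.008224·512.1) / 0.000771 = 0.364832/0.000771 ≈ 473.2.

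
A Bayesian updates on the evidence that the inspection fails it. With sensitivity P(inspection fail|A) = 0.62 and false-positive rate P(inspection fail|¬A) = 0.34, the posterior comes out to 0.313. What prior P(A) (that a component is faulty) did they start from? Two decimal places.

Bayes' rule in odds form gives O(A|E) = O(A)·[P(E|A)/P(E|¬A)], hence O(A) = O(A|E)/LR.
Posterior odds = 0.313/(1−0.313) = 0.4556. LR = 0.62/0.34 = 1.8235.
Prior odds = 0.4556/1.8235 = 0.2498, so P(A) = 0.2498/(1+0.2498) ≈ 0.20.

P(A) = 0.20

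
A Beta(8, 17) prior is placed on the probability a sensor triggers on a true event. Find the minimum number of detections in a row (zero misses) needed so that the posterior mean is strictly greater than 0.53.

k = 12

After k detections and 0 misses the posterior is Beta(8+k, 17), with mean (8+k)/(8+17+k).
Set (8+k)/(25+k) > 0.53 and solve: k > (0.53·25 − 8)/(1 − 0.53) = 11.170.
The smallest integer exceeding 11.170 is 12.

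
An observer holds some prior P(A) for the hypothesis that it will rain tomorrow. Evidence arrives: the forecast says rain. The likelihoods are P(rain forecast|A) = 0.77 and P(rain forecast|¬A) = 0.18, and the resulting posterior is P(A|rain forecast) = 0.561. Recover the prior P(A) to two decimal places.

P(A) = 0.23

In odds form, posterior odds = prior odds × likelihood ratio, so prior odds = posterior odds ÷ LR.
Posterior odds = 0.561/(1−0.561) = 1.2779. LR = 0.77/0.18 = 4.2778.
Prior odds = 1.2779/4.2778 = 0.2987, so P(A) = 0.2987/(1+0.2987) ≈ 0.23.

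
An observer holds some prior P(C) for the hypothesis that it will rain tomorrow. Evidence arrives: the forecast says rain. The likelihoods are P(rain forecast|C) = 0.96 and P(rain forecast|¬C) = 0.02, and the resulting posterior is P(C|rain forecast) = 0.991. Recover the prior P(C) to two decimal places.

P(C) = 0.70

Bayes' rule in odds form gives O(C|E) = O(C)·[P(E|C)/P(E|¬C)], hence O(C) = O(C|E)/LR.
Posterior odds = 0.991/(1−0.991) = 110.1111. LR = 0.96/0.02 = 48.0000.
Prior odds = 110.1111/48.0000 = 2.2940, so P(C) = 2.2940/(1+2.2940) ≈ 0.70.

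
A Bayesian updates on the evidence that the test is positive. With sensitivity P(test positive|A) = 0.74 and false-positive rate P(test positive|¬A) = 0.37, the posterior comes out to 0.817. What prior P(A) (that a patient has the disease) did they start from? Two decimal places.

P(A) = 0.69

In odds form, posterior odds = prior odds × likelihood ratio, so prior odds = posterior odds ÷ LR.
Posterior odds = 0.817/(1−0.817) = 4.4645. LR = 0.74/0.37 = 2.0000.
Prior odds = 4.4645/2.0000 = 2.2323, so P(A) = 2.2323/(1+2.2323) ≈ 0.69.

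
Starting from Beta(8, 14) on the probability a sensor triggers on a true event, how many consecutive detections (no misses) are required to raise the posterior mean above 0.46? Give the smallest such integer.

After k detections and 0 misses the posterior is Beta(8+k, 14), with mean (8+k)/(8+14+k).
Set (8+k)/(22+k) > 0.46 and solve: k > (0.46·22 − 8)/(1 − 0.46) = 3.926.
The smallest integer exceeding 3.926 is 4, and checking k=4: (12)/(26) = 0.4615 > 0.46.

k = 4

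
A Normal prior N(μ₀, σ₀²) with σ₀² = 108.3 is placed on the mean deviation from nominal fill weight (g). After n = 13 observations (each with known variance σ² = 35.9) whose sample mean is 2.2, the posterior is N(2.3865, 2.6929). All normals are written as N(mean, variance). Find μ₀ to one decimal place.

With known observation variance, the Normal–Normal posterior has precision τ_n = τ₀ + n/σ² and mean μ_n = (τ₀μ₀ + (n/σ²)x̄)/τ_n.
Here τ₀ = 1/108.3 = 0.009234 and τ_data = 13/35.9 = 0.362117, so τ_n = 0.371351.
Rearranging for μ₀: μ₀ = (μ_n·τ_n − τ_data·x̄)/τ₀ = (2.3865·0.371351 − 0.362117·2.2) / 0.009234 = 0.089572/0.009234 ≈ 9.7.

μ₀ = 9.7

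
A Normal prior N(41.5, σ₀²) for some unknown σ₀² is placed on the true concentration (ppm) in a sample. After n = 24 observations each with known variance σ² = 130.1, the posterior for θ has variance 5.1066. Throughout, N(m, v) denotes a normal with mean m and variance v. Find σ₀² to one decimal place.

σ₀² = 88.1

Posterior precision equals prior precision plus data precision: 1/σ_n² = 1/σ₀² + n/σ².
So 1/σ₀² = 1/5.1066 − 24/130.1 = 0.195825 − 0.184473 = 0.011352.
Hence σ₀² = 1/0.011352 ≈ 88.1.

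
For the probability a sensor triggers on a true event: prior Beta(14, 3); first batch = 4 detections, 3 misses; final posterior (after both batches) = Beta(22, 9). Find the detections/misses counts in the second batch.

4 detections and 3 misses

Because Beta–binomial updating is additive in the counts, the combined data contributed (α_post−α_prior, β_post−β_prior) successes and failures.
Total across both batches: 22−14=8 detections, 9−3=6 misses.
Subtract the first batch: 8−4=4 detections and 6−3=3 misses.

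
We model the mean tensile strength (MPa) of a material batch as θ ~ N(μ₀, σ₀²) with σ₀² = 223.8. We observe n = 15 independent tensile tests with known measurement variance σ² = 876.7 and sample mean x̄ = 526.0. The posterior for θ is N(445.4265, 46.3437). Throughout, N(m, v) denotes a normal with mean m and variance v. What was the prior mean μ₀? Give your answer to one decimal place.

μ₀ = 136.9

The posterior mean is a precision-weighted average: μ_n = (τ₀μ₀ + τ_data·x̄)/(τ₀+τ_data), with τ₀=1/σ₀² and τ_data=n/σ².
Here τ₀ = 1/223.8 = 0.004468 and τ_data = 15/876.7 = 0.017110, so τ_n = 0.021578.
Rearranging for μ₀: μ₀ = (μ_n·τ_n − τ_data·x̄)/τ₀ = (445.4265·0.021578 − 0.017110·526.0) / 0.004468 = 0.611553/0.004468 ≈ 136.9.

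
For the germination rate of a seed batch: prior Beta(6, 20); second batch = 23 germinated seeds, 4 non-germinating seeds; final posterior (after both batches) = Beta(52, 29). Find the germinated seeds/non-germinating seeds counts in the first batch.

Because Beta–binomial updating is additive in the counts, the combined data contributed (α_post−α_prior, β_post−β_prior) successes and failures.
Total across both batches: 52−6=46 germinated seeds, 29−20=9 non-germinating seeds.
Subtract the second batch: 46−23=23 germinated seeds and 9−4=5 non-germinating seeds.

23 germinated seeds and 5 non-germinating seeds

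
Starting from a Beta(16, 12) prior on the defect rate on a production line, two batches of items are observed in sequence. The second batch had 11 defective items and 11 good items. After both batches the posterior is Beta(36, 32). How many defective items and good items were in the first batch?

9 defective items and 9 good items

Because Beta–binomial updating is additive in the counts, the combined data contributed (α_post−α_prior, β_post−β_prior) successes and failures.
Total across both batches: 36−16=20 defective items, 32−12=20 good items.
Subtract the second batch: 20−11=9 defective items and 20−11=9 good items.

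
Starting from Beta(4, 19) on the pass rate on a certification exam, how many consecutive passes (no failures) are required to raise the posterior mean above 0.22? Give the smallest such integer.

After k passes and 0 failures the posterior is Beta(4+k, 19), with mean (4+k)/(4+19+k).
Set (4+k)/(23+k) > 0.22 and solve: k > (0.22·23 − 4)/(1 − 0.22) = 1.359.
The smallest integer exceeding 1.359 is 2.

k = 2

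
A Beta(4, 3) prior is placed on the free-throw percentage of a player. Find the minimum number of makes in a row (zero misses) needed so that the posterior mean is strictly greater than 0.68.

After k makes and 0 misses the posterior is Beta(4+k, 3), with mean (4+k)/(4+3+k).
Set (4+k)/(7+k) > 0.68 and solve: k > (0.68·7 − 4)/(1 − 0.68) = 2.375.
The smallest integer exceeding 2.375 is 3, and checking k=3: (7)/(10) = 0.7000 > 0.68.

k = 3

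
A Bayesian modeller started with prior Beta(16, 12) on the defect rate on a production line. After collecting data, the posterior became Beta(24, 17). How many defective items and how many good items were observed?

Beta is conjugate to the binomial likelihood: posterior = Beta(a+s, b+f).
Match parameters: s=24−16=8, f=17−12=5.

8 defective items and 5 good items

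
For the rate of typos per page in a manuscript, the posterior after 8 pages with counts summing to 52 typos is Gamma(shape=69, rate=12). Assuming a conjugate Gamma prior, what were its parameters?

Gamma(shape=17, rate=4)

Gamma–Poisson conjugacy: posterior shape = α + Σxᵢ, posterior rate = β + n.
So α = 69 − 52 = 17 and β = 12 − 8 = 4.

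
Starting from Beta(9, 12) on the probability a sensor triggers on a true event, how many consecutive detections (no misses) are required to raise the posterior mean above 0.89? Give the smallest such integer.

After k detections and 0 misses the posterior is Beta(9+k, 12), with mean (9+k)/(9+12+k).
Set (9+k)/(21+k) > 0.89 and solve: k > (0.89·21 − 9)/(1 − 0.89) = 88.091.
The smallest integer exceeding 88.091 is 89, and checking k=89: (98)/(110) = 0.8909 > 0.89.

k = 89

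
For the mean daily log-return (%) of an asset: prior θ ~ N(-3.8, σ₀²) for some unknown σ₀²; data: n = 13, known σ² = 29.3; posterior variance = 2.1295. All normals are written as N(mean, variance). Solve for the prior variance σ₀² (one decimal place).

σ₀² = 38.6

Posterior precision equals prior precision plus data precision: 1/σ_n² = 1/σ₀² + n/σ².
So 1/σ₀² = 1/2.1295 − 13/29.3 = 0.469594 − 0.443686 = 0.025908.
Hence σ₀² = 1/0.025908 ≈ 38.6.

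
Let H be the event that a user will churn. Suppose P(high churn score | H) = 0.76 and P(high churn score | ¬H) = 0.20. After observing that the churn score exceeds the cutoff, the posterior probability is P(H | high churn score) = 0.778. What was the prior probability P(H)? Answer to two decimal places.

In odds form, posterior odds = prior odds × likelihood ratio, so prior odds = posterior odds ÷ LR.
Posterior odds = 0.778/(1−0.778) = 3.5045. LR = 0.76/0.20 = 3.8000.
Prior odds = 3.5045/3.8000 = 0.9222, so P(H) = 0.9222/(1+0.9222) ≈ 0.48.

P(H) = 0.48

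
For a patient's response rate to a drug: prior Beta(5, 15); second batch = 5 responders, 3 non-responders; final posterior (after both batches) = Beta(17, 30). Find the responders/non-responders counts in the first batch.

7 responders and 12 non-responders

Sequential conjugate updates are equivalent to a single update on the pooled data, so total successes = posterior α − prior α and total failures = posterior β − prior β.
Total across both batches: 17−5=12 responders, 30−15=15 non-responders.
Subtract the second batch: 12−5=7 responders and 15−3=12 non-responders.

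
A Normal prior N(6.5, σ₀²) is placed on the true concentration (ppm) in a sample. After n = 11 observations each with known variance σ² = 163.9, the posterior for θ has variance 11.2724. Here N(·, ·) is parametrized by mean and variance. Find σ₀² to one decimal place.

σ₀² = 46.3

For the Normal–Normal model with known σ², precisions add: τ_n = τ₀ + n/σ².
So 1/σ₀² = 1/11.2724 − 11/163.9 = 0.088712 − 0.067114 = 0.021598.
Hence σ₀² = 1/0.021598 ≈ 46.3.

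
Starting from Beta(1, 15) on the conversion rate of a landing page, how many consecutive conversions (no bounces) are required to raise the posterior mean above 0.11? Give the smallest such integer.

After k conversions and 0 bounces the posterior is Beta(1+k, 15), with mean (1+k)/(1+15+k).
Set (1+k)/(16+k) > 0.11 and solve: k > (0.11·16 − 1)/(1 − 0.11) = 0.854.
The smallest integer exceeding 0.854 is 1.

k = 1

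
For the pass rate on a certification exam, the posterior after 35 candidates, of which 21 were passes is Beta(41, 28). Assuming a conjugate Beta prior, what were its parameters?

Beta(20, 14)

A Beta(a, b) prior with s successes and f failures in binomial data gives a Beta(a+s, b+f) posterior.
Subtract the data counts: 41−21=20, 28−14=14.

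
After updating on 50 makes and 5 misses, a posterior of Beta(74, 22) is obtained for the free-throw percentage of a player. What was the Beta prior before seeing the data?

Under Beta–binomial conjugacy the posterior parameters are (α+s, β+f).
Subtract the data counts: 74−50=24, 22−5=17.

Beta(24, 17)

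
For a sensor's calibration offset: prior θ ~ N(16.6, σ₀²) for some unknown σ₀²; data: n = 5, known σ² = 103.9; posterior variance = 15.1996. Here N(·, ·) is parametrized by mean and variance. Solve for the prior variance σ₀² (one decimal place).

For the Normal–Normal model with known σ², precisions add: τ_n = τ₀ + n/σ².
So 1/σ₀² = 1/15.1996 − 5/103.9 = 0.065791 − 0.048123 = 0.017668.
Hence σ₀² = 1/0.017668 ≈ 56.6.

σ₀² = 56.6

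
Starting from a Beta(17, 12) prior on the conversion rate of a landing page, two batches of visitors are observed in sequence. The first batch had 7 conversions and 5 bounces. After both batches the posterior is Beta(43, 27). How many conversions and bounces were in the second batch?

19 conversions and 10 bounces

Because Beta–binomial updating is additive in the counts, the combined data contributed (α_post−α_prior, β_post−β_prior) successes and failures.
Total across both batches: 43−17=26 conversions, 27−12=15 bounces.
Subtract the first batch: 26−7=19 conversions and 15−5=10 bounces.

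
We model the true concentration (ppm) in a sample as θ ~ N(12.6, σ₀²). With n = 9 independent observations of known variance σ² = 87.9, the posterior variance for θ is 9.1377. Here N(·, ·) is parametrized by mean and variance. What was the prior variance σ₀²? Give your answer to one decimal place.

Posterior precision equals prior precision plus data precision: 1/σ_n² = 1/σ₀² + n/σ².
So 1/σ₀² = 1/9.1377 − 9/87.9 = 0.109437 − 0.102389 = 0.007048.
Hence σ₀² = 1/0.007048 ≈ 141.9.

σ₀² = 141.9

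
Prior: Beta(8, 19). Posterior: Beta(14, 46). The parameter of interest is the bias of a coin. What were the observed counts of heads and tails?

Under Beta–binomial conjugacy the posterior parameters are (a+s, b+f).
So s = 14 − 8 = 6 and f = 46 − 19 = 27.

6 heads and 27 tails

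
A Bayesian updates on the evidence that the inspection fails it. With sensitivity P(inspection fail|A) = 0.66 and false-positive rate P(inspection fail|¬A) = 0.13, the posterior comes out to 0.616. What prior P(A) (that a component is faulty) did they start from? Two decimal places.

P(A) = 0.24

Bayes' rule in odds form gives O(A|E) = O(A)·[P(E|A)/P(E|¬A)], hence O(A) = O(A|E)/LR.
Posterior odds = 0.616/(1−0.616) = 1.6042. LR = 0.66/0.13 = 5.0769.
Prior odds = 1.6042/5.0769 = 0.3160, so P(A) = 0.3160/(1+0.3160) ≈ 0.24.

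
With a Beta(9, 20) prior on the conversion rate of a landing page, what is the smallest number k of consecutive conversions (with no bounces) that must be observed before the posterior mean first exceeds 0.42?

After k conversions and 0 bounces the posterior is Beta(9+k, 20), with mean (9+k)/(9+20+k).
Set (9+k)/(29+k) > 0.42 and solve: k > (0.42·29 − 9)/(1 − 0.42) = 5.483.
The smallest integer exceeding 5.483 is 6.

k = 6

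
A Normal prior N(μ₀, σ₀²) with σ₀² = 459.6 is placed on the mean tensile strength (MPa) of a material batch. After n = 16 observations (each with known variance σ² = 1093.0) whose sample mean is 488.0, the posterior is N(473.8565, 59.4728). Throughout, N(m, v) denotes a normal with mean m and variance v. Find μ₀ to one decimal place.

μ₀ = 378.7

With known observation variance, the Normal–Normal posterior has precision τ_n = τ₀ + n/σ² and mean μ_n = (τ₀μ₀ + (n/σ²)x̄)/τ_n.
Here τ₀ = 1/459.6 = 0.002176 and τ_data = 16/1093.0 = 0.014639, so τ_n = 0.016815.
Rearranging for μ₀: μ₀ = (μ_n·τ_n − τ_data·x̄)/τ₀ = (473.8565·0.016815 − 0.014639·488.0) / 0.002176 = 0.824065/0.002176 ≈ 378.7.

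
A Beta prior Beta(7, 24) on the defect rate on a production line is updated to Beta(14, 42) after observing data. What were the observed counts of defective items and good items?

7 defective items and 18 good items

Beta is conjugate to the binomial likelihood: posterior = Beta(α+s, β+f).
Match parameters: s=14−7=7, f=42−24=18.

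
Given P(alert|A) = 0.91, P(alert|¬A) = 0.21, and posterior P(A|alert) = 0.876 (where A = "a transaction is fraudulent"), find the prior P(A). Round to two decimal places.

P(A) = 0.62

In odds form, posterior odds = prior odds × likelihood ratio, so prior odds = posterior odds ÷ LR.
Posterior odds = 0.876/(1−0.876) = 7.0645. LR = 0.91/0.21 = 4.3333.
Prior odds = 7.0645/4.3333 = 1.6303, so P(A) = 1.6303/(1+1.6303) ≈ 0.62.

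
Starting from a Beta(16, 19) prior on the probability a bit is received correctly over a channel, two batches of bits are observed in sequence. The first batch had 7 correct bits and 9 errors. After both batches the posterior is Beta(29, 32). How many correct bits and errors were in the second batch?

Because Beta–binomial updating is additive in the counts, the combined data contributed (α_post−α_prior, β_post−β_prior) successes and failures.
Total across both batches: 29−16=13 correct bits, 32−19=13 errors.
Subtract the first batch: 13−7=6 correct bits and 13−9=4 errors.

6 correct bits and 4 errors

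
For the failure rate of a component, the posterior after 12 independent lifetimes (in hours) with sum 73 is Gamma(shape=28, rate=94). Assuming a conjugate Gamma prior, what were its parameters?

Gamma(shape=16, rate=21)

Gamma–exponential conjugacy: posterior shape = α + n, posterior rate = β + Σtᵢ.
So α = 28 − 12 = 16 and β = 94 − 73 = 21.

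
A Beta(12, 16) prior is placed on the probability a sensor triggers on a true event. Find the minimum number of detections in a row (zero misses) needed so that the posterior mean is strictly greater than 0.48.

k = 3

After k detections and 0 misses the posterior is Beta(12+k, 16), with mean (12+k)/(12+16+k).
Set (12+k)/(28+k) > 0.48 and solve: k > (0.48·28 − 12)/(1 − 0.48) = 2.769.
The smallest integer exceeding 2.769 is 3, and checking k=3: (15)/(31) = 0.4839 > 0.48.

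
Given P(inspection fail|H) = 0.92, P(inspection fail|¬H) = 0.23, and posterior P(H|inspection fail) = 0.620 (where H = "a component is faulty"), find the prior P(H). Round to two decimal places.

In odds form, posterior odds = prior odds × likelihood ratio, so prior odds = posterior odds ÷ LR.
Posterior odds = 0.620/(1−0.620) = 1.6316. LR = 0.92/0.23 = 4.0000.
Prior odds = 1.6316/4.0000 = 0.4079, so P(H) = 0.4079/(1+0.4079) ≈ 0.29.

P(H) = 0.29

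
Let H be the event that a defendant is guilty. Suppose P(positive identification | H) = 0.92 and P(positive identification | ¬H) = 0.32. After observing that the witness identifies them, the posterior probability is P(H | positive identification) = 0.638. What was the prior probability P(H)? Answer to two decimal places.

In odds form, posterior odds = prior odds × likelihood ratio, so prior odds = posterior odds ÷ LR.
Posterior odds = 0.638/(1−0.638) = 1.7624. LR = 0.92/0.32 = 2.8750.
Prior odds = 1.7624/2.8750 = 0.6130, so P(H) = 0.6130/(1+0.6130) ≈ 0.38.

P(H) = 0.38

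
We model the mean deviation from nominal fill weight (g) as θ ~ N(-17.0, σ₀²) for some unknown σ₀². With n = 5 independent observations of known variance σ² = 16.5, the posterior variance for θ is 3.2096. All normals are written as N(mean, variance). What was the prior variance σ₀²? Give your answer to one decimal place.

Posterior precision equals prior precision plus data precision: 1/σ_n² = 1/σ₀² + n/σ².
So 1/σ₀² = 1/3.2096 − 5/16.5 = 0.311565 − 0.303030 = 0.008535.
Hence σ₀² = 1/0.008535 ≈ 117.2.

σ₀² = 117.2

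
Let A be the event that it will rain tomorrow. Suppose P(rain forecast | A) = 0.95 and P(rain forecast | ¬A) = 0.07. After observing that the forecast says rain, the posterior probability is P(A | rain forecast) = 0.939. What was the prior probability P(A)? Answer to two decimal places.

In odds form, posterior odds = prior odds × likelihood ratio, so prior odds = posterior odds ÷ LR.
Posterior odds = 0.939/(1−0.939) = 15.3934. LR = 0.95/0.07 = 13.5714.
Prior odds = 15.3934/13.5714 = 1.1343, so P(A) = 1.1343/(1+1.1343) ≈ 0.53.

P(A) = 0.53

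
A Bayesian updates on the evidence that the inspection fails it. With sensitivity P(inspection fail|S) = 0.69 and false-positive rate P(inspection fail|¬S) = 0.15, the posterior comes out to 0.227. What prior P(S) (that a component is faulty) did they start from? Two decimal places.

Bayes' rule in odds form gives O(S|E) = O(S)·[P(E|S)/P(E|¬S)], hence O(S) = O(S|E)/LR.
Posterior odds = 0.227/(1−0.227) = 0.2937. LR = 0.69/0.15 = 4.6000.
Prior odds = 0.2937/4.6000 = 0.0638, so P(S) = 0.0638/(1+0.0638) ≈ 0.06.

P(S) = 0.06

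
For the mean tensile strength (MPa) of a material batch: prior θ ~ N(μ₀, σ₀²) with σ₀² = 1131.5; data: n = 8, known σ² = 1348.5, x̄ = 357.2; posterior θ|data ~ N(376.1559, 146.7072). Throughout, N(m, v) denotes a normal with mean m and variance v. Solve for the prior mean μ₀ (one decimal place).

μ₀ = 503.4

With known observation variance, the Normal–Normal posterior has precision τ_n = τ₀ + n/σ² and mean μ_n = (τ₀μ₀ + (n/σ²)x̄)/τ_n.
Here τ₀ = 1/1131.5 = 0.000884 and τ_data = 8/1348.5 = 0.005933, so τ_n = 0.006817.
Rearranging for μ₀: μ₀ = (μ_n·τ_n − τ_data·x̄)/τ₀ = (376.1559·0.006817 − 0.005933·357.2) / 0.000884 = 0.444987/0.000884 ≈ 503.4.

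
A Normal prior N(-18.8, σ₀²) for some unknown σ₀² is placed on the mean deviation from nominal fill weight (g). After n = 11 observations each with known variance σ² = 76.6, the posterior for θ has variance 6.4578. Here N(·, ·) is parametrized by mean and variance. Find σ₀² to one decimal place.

σ₀² = 88.9

For the Normal–Normal model with known σ², precisions add: τ_n = τ₀ + n/σ².
So 1/σ₀² = 1/6.4578 − 11/76.6 = 0.154851 − 0.143603 = 0.011248.
Hence σ₀² = 1/0.011248 ≈ 88.9.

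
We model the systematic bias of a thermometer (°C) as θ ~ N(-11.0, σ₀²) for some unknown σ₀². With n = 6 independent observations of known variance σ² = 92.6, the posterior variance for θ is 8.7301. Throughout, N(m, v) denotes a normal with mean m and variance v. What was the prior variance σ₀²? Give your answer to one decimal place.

Posterior precision equals prior precision plus data precision: 1/σ_n² = 1/σ₀² + n/σ².
So 1/σ₀² = 1/8.7301 − 6/92.6 = 0.114546 − 0.064795 = 0.049751.
Hence σ₀² = 1/0.049751 ≈ 20.1.

σ₀² = 20.1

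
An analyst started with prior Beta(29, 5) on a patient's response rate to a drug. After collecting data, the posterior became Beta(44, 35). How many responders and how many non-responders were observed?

15 responders and 30 non-responders

Beta is conjugate to the binomial likelihood: posterior = Beta(a+s, b+f).
So s = 44 − 29 = 15 and f = 35 − 5 = 30.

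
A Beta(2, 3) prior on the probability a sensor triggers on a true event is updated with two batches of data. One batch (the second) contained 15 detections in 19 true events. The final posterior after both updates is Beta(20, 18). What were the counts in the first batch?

3 detections and 11 misses

Sequential conjugate updates are equivalent to a single update on the pooled data, so total successes = posterior α − prior α and total failures = posterior β − prior β.
Total across both batches: 20−2=18 detections, 18−3=15 misses.
Subtract the second batch: 18−15=3 detections and 15−4=11 misses.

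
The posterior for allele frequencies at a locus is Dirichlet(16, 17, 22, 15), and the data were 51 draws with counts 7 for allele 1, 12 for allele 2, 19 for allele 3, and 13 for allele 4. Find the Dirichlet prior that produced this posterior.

For a Dirichlet(α) prior with multinomial counts c, the posterior is Dirichlet(α + c) componentwise.
Subtract each count from the matching posterior parameter: 16−7=9, 17−12=5, 22−19=3, 15−13=2.

Dirichlet(9, 5, 3, 2)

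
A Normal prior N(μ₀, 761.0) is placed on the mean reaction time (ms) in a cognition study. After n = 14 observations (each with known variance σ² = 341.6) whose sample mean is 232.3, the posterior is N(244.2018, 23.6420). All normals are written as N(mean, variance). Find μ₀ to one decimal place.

With known observation variance, the Normal–Normal posterior has precision τ_n = τ₀ + n/σ² and mean μ_n = (τ₀μ₀ + (n/σ²)x̄)/τ_n.
Here τ₀ = 1/761.0 = 0.001314 and τ_data = 14/341.6 = 0.040984, so τ_n = 0.042298.
Rearranging for μ₀: μ₀ = (μ_n·τ_n − τ_data·x̄)/τ₀ = (244.2018·0.042298 − 0.040984·232.3) / 0.001314 = 0.808665/0.001314 ≈ 615.4.

μ₀ = 615.4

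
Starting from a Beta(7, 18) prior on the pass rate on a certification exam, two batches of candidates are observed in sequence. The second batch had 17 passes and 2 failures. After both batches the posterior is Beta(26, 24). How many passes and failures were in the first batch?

Because Beta–binomial updating is additive in the counts, the combined data contributed (α_post−α_prior, β_post−β_prior) successes and failures.
Total across both batches: 26−7=19 passes, 24−18=6 failures.
Subtract the second batch: 19−17=2 passes and 6−2=4 failures.

2 passes and 4 failures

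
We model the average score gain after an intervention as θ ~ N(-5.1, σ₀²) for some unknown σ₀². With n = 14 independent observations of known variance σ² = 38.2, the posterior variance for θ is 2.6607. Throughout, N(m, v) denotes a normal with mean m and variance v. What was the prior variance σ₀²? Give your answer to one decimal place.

Posterior precision equals prior precision plus data precision: 1/σ_n² = 1/σ₀² + n/σ².
So 1/σ₀² = 1/2.6607 − 14/38.2 = 0.375841 − 0.366492 = 0.009349.
Hence σ₀² = 1/0.009349 ≈ 107.0.

σ₀² = 107.0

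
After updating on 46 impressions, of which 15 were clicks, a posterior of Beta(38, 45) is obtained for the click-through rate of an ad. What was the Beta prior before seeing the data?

Beta(23, 14)

Under Beta–binomial conjugacy the posterior parameters are (a+s, b+f).
So a = 38 − 15 = 23 and b = 45 − 31 = 14.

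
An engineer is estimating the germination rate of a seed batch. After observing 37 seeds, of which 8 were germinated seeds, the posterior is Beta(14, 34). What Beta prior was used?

Under Beta–binomial conjugacy the posterior parameters are (a+s, b+f).
Subtract the data counts: 14−8=6, 34−29=5.

Beta(6, 5)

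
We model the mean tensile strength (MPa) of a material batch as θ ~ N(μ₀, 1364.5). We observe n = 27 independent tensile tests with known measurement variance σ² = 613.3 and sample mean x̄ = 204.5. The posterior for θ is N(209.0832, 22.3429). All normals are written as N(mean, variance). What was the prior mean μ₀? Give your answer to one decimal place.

μ₀ = 484.4

The posterior mean is a precision-weighted average: μ_n = (τ₀μ₀ + τ_data·x̄)/(τ₀+τ_data), with τ₀=1/σ₀² and τ_data=n/σ².
Here τ₀ = 1/1364.5 = 0.000733 and τ_data = 27/613.3 = 0.044024, so τ_n = 0.044757.
Rearranging for μ₀: μ₀ = (μ_n·τ_n − τ_data·x̄)/τ₀ = (209.0832·0.044757 − 0.044024·204.5) / 0.000733 = 0.355029/0.000733 ≈ 484.4.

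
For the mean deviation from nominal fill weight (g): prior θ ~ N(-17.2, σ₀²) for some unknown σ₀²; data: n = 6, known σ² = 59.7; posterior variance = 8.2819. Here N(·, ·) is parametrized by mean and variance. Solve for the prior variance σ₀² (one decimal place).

σ₀² = 49.4

Posterior precision equals prior precision plus data precision: 1/σ_n² = 1/σ₀² + n/σ².
So 1/σ₀² = 1/8.2819 − 6/59.7 = 0.120745 − 0.100503 = 0.020242.
Hence σ₀² = 1/0.020242 ≈ 49.4.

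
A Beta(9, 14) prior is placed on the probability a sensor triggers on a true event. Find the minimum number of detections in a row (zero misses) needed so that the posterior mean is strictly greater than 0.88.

After k detections and 0 misses the posterior is Beta(9+k, 14), with mean (9+k)/(9+14+k).
Set (9+k)/(23+k) > 0.88 and solve: k > (0.88·23 − 9)/(1 − 0.88) = 93.667.
The smallest integer exceeding 93.667 is 94, and checking k=94: (103)/(117) = 0.8803 > 0.88.

k = 94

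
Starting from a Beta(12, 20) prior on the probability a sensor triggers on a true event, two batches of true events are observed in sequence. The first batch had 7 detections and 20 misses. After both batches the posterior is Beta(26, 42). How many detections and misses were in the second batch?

7 detections and 2 misses

Because Beta–binomial updating is additive in the counts, the combined data contributed (α_post−α_prior, β_post−β_prior) successes and failures.
Total across both batches: 26−12=14 detections, 42−20=22 misses.
Subtract the first batch: 14−7=7 detections and 22−20=2 misses.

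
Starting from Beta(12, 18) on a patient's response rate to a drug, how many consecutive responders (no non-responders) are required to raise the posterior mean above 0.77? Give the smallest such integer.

After k responders and 0 non-responders the posterior is Beta(12+k, 18), with mean (12+k)/(12+18+k).
Set (12+k)/(30+k) > 0.77 and solve: k > (0.77·30 − 12)/(1 − 0.77) = 48.261.
The smallest integer exceeding 48.261 is 49, and checking k=49: (61)/(79) = 0.7722 > 0.77.

k = 49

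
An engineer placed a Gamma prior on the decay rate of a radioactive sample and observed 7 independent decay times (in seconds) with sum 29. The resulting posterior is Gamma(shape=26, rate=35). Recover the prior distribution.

Gamma(shape=19, rate=6)

Gamma–exponential conjugacy: posterior shape = α + n, posterior rate = β + Σtᵢ.
So α = 26 − 7 = 19 and β = 35 − 29 = 6.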